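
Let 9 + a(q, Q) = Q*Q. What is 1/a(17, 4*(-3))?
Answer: 1/135 ≈ 0.0074074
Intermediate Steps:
a(q, Q) = -9 + Q² (a(q, Q) = -9 + Q*Q = -9 + Q²)
1/a(17, 4*(-3)) = 1/(-9 + (4*(-3))²) = 1/(-9 + (-12)²) = 1/(-9 + 144) = 1/135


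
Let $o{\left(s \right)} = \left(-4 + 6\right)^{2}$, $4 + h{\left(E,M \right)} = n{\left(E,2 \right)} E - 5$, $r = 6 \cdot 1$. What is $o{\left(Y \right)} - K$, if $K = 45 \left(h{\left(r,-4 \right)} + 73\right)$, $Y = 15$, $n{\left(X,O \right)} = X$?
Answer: $-4496$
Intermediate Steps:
$r = 6$
$h{\left(E,M \right)} = -9 + E^{2}$ ($h{\left(E,M \right)} = -4 + \left(E E - 5\right) = -4 + \left(E^{2} - 5\right) = -4 + \left(-5 + E^{2}\right) = -9 + E^{2}$)
$o{\left(s \right)} = 4$ ($o{\left(s \right)} = 2^{2} = 4$)
$K = 4500$ ($K = 45 \left(\left(-9 + 6^{2}\right) + 73\right) = 45 \left(\left(-9 + 36\right) + 73\right) = 45 \left(27 + 73\right) = 45 \cdot 100 = 4500$)
$o{\left(Y \right)} - K = 4 - 4500 = -4496$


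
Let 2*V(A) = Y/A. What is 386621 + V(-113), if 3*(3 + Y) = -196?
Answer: 262129243/678 ≈ 3.8662e+5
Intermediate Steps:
Y = -205/3 (Y = -3 + (⅓)*(-196) = -3 - 196/3 = -205/3 ≈ -68.333)
V(A) = -205/(6*A) (V(A) = (-205/(3*A))/2 = -205/(6*A))
386621 + V(-113) = 386621 - 205/6/(-113) = 386621 - 205/6*(-1/113) = 386621 + 205/678 = 262129243/678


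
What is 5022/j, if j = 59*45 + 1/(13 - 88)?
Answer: 188325/99562 ≈ 1.8915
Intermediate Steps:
j = 199124/75 (j = 2655 + 1/(-75) = 2655 - 1/75 = 199124/75 ≈ 2655.0)
5022/j = 5022/(199124/75) = 5022*(75/199124) = 188325/99562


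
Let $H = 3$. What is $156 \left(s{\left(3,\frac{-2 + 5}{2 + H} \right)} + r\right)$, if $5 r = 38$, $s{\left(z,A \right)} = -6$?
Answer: $\frac{1248}{5} \approx 249.6$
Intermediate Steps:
$r = \frac{38}{5}$ ($r = \frac{1}{5} \cdot 38 = \frac{38}{5} \approx 7.6$)
$156 \left(s{\left(3,\frac{-2 + 5}{2 + H} \right)} + r\right) = 156 \left(-6 + \frac{38}{5}\right) = 156 \cdot \frac{8}{5} = \frac{1248}{5}$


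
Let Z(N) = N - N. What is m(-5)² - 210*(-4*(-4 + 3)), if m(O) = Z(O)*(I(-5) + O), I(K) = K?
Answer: -840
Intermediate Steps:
Z(N) = 0
m(O) = 0 (m(O) = 0*(-5 + O) = 0)
m(-5)² - 210*(-4*(-4 + 3)) = 0² - 210*(-4*(-4 + 3)) = 0 - 210*(-4*(-1)) = 0 - 210*4 = 0 - 1*840 = 0 - 840 = -840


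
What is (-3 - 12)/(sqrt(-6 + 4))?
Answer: 15*I*sqrt(2)/2 ≈ 10.607*I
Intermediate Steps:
(-3 - 12)/(sqrt(-6 + 4)) = -15/sqrt(-2) = -15/(I*sqrt(2)) = -I*sqrt(2)/2*(-15) = 15*I*sqrt(2)/2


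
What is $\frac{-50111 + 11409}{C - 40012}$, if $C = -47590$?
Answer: $\frac{19351}{43801} \approx 0.44179$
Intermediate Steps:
$\frac{-50111 + 11409}{C - 40012} = \frac{-50111 + 11409}{-47590 - 40012} = - \frac{38702}{-87602} = \left(-38702\right) \left(- \frac{1}{87602}\right) = \frac{19351}{43801}$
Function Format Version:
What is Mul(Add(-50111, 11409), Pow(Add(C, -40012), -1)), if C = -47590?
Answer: Rational(19351, 43801) ≈ 0.44179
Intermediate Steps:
Mul(Add(-50111, 11409), Pow(Add(C, -40012), -1)) = Mul(Add(-50111, 11409), Pow(Add(-47590, -40012), -1)) = Mul(-38702, Pow(-87602, -1)) = Mul(-38702, Rational(-1, 87602)) = Rational(19351, 43801)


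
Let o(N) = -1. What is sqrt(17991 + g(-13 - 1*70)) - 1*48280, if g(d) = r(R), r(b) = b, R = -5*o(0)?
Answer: -48280 + 2*sqrt(4499) ≈ -48146.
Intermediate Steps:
R = 5 (R = -5*(-1) = 5)
g(d) = 5
sqrt(17991 + g(-13 - 1*70)) - 1*48280 = sqrt(17991 + 5) - 1*48280 = sqrt(17996) - 48280 = 2*sqrt(4499) - 48280 = -48280 + 2*sqrt(4499)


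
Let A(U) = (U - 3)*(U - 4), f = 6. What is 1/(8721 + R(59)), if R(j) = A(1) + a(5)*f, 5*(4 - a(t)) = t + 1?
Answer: 5/43719 ≈ 0.00011437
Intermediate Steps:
a(t) = 19/5 - t/5 (a(t) = 4 - (t + 1)/5 = 4 - (1 + t)/5 = 4 + (-⅕ - t/5) = 19/5 - t/5)
A(U) = (-4 + U)*(-3 + U) (A(U) = (-3 + U)*(-4 + U) = (-4 + U)*(-3 + U))
R(j) = 114/5 (R(j) = (12 + 1² - 7*1) + (19/5 - ⅕*5)*6 = (12 + 1 - 7) + (19/5 - 1)*6 = 6 + (14/5)*6 = 6 + 84/5 = 114/5)
1/(8721 + R(59)) = 1/(8721 + 114/5) = 1/(43719/5) = 5/43719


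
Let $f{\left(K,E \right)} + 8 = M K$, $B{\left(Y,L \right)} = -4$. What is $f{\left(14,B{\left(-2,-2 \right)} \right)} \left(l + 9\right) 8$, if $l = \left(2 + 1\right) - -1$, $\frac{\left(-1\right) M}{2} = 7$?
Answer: $-21216$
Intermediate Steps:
$M = -14$ ($M = \left(-2\right) 7 = -14$)
$l = 4$ ($l = 3 + 1 = 4$)
$f{\left(K,E \right)} = -8 - 14 K$
$f{\left(14,B{\left(-2,-2 \right)} \right)} \left(l + 9\right) 8 = \left(-8 - 196\right) \left(4 + 9\right) 8 = \left(-8 - 196\right) 13 \cdot 8 = \left(-204\right) 104 = -21216$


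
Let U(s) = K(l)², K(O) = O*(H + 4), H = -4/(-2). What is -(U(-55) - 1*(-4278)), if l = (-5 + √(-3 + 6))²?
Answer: -43302 + 20160*√3 ≈ -8383.9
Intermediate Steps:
H = 2 (H = -4*(-½) = 2)
l = (-5 + √3)² ≈ 10.679
K(O) = 6*O (K(O) = O*(2 + 4) = O*6 = 6*O)
U(s) = 36*(5 - √3)⁴ (U(s) = (6*(5 - √3)²)² = 36*(5 - √3)⁴)
-(U(-55) - 1*(-4278)) = -((39024 - 20160*√3) - 1*(-4278)) = -((39024 - 20160*√3) + 4278) = -(43302 - 20160*√3) = -43302 + 20160*√3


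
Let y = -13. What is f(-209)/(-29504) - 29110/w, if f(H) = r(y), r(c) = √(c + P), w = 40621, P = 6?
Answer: -29110/40621 - I*√7/29504 ≈ -0.71662 - 8.9674e-5*I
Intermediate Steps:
r(c) = √(6 + c) (r(c) = √(c + 6) = √(6 + c))
f(H) = I*√7 (f(H) = √(6 - 13) = √(-7) = I*√7)
f(-209)/(-29504) - 29110/w = (I*√7)/(-29504) - 29110/40621 = (I*√7)*(-1/29504) - 29110*1/40621 = -I*√7/29504 - 29110/40621 = -29110/40621 - I*√7/29504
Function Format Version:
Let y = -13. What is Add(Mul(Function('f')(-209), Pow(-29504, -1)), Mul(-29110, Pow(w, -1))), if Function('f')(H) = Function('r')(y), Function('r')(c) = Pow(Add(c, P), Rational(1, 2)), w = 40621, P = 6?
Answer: Add(Rational(-29110, 40621), Mul(Rational(-1, 29504), I, Pow(7, Rational(1, 2)))) ≈ Add(-0.71662, Mul(-8.9674e-5, I))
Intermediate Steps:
Function('r')(c) = Pow(Add(6, c), Rational(1, 2)) (Function('r')(c) = Pow(Add(c, 6), Rational(1, 2)) = Pow(Add(6, c), Rational(1, 2)))
Function('f')(H) = Mul(I, Pow(7, Rational(1, 2))) (Function('f')(H) = Pow(Add(6, -13), Rational(1, 2)) = Pow(-7, Rational(1, 2)) = Mul(I, Pow(7, Rational(1, 2))))
Add(Mul(Function('f')(-209), Pow(-29504, -1)), Mul(-29110, Pow(w, -1))) = Add(Mul(Mul(I, Pow(7, Rational(1, 2))), Pow(-29504, -1)), Mul(-29110, Pow(40621, -1))) = Add(Mul(Mul(I, Pow(7, Rational(1, 2))), Rational(-1, 29504)), Mul(-29110, Rational(1, 40621))) = Add(Mul(Rational(-1, 29504), I, Pow(7, Rational(1, 2))), Rational(-29110, 40621)) = Add(Rational(-29110, 40621), Mul(Rational(-1, 29504), I, Pow(7, Rational(1, 2))))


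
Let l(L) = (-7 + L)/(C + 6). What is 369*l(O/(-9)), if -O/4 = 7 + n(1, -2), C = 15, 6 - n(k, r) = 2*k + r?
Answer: -451/21 ≈ -21.476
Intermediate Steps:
n(k, r) = 6 - r - 2*k (n(k, r) = 6 - (2*k + r) = 6 - (r + 2*k) = 6 + (-r - 2*k) = 6 - r - 2*k)
O = -52 (O = -4*(7 + (6 - 1*(-2) - 2*1)) = -4*(7 + (6 + 2 - 2)) = -4*(7 + 6) = -4*13 = -52)
l(L) = -⅓ + L/21 (l(L) = (-7 + L)/(15 + 6) = (-7 + L)/21 = (-7 + L)*(1/21) = -⅓ + L/21)
369*l(O/(-9)) = 369*(-⅓ + (-52/(-9))/21) = 369*(-⅓ + (-52*(-⅑))/21) = 369*(-⅓ + (1/21)*(52/9)) = 369*(-⅓ + 52/189) = 369*(-11/189) = -451/21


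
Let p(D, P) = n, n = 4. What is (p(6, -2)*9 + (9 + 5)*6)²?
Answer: 14400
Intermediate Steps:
p(D, P) = 4
(p(6, -2)*9 + (9 + 5)*6)² = (4*9 + (9 + 5)*6)² = (36 + 14*6)² = (36 + 84)² = 120² = 14400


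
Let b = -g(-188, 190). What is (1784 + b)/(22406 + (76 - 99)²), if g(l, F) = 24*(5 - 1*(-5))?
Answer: 1544/22935 ≈ 0.067321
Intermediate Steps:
g(l, F) = 240 (g(l, F) = 24*(5 + 5) = 24*10 = 240)
b = -240 (b = -1*240 = -240)
(1784 + b)/(22406 + (76 - 99)²) = (1784 - 240)/(22406 + (76 - 99)²) = 1544/(22406 + (-23)²) = 1544/(22406 + 529) = 1544/22935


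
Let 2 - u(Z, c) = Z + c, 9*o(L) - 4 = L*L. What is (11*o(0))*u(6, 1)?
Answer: -220/9 ≈ -24.444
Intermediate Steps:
o(L) = 4/9 + L²/9 (o(L) = 4/9 + (L*L)/9 = 4/9 + L²/9)
u(Z, c) = 2 - Z - c (u(Z, c) = 2 - (Z + c) = 2 + (-Z - c) = 2 - Z - c)
(11*o(0))*u(6, 1) = (11*(4/9 + (⅑)*0²))*(2 - 1*6 - 1*1) = (11*(4/9 + (⅑)*0))*(2 - 6 - 1) = (11*(4/9 + 0))*(-5) = (11*(4/9))*(-5) = (44/9)*(-5) = -220/9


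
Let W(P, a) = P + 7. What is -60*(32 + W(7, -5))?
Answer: -2760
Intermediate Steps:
W(P, a) = 7 + P
-60*(32 + W(7, -5)) = -60*(32 + (7 + 7)) = -60*(32 + 14) = -60*46 = -2760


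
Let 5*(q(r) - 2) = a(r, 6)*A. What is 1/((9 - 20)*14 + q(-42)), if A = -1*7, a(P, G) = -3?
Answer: -5/739 ≈ -0.0067659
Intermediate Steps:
A = -7
q(r) = 31/5 (q(r) = 2 + (-3*(-7))/5 = 2 + (⅕)*21 = 2 + 21/5 = 31/5)
1/((9 - 20)*14 + q(-42)) = 1/((9 - 20)*14 + 31/5) = 1/(-11*14 + 31/5) = 1/(-154 + 31/5) = 1/(-739/5) = -5/739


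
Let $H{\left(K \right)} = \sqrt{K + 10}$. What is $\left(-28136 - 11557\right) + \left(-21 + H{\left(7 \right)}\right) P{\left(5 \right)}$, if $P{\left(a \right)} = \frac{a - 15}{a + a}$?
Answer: $-39672 - \sqrt{17} \approx -39676.0$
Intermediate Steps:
$P{\left(a \right)} = \frac{-15 + a}{2 a}$
$H{\left(K \right)} = \sqrt{10 + K}$
$\left(-28136 - 11557\right) + \left(-21 + H{\left(7 \right)}\right) P{\left(5 \right)} = \left(-28136 - 11557\right) + \left(-21 + \sqrt{10 + 7}\right) \frac{-15 + 5}{2 \cdot 5} = -39693 + \left(-21 + \sqrt{17}\right) \frac{1}{2} \cdot \frac{1}{5} \left(-10\right) = -39693 + \left(-21 + \sqrt{17}\right) \left(-1\right) = -39693 + \left(21 - \sqrt{17}\right) = -39672 - \sqrt{17}$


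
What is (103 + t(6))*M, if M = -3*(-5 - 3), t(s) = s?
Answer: 2616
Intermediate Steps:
M = 24 (M = -3*(-8) = 24)
(103 + t(6))*M = (103 + 6)*24 = 109*24 = 2616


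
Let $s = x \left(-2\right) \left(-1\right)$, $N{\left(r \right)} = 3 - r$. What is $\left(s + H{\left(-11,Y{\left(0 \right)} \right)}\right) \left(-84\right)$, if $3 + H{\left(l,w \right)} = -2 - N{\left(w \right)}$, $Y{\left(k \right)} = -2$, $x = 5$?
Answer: $0$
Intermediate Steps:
$s = 10$ ($s = 5 \left(-2\right) \left(-1\right) = \left(-10\right) \left(-1\right) = 10$)
$H{\left(l,w \right)} = -8 + w$ ($H{\left(l,w \right)} = -3 - \left(5 - w\right) = -3 + \left(-2 + \left(-3 + w\right)\right) = -3 + \left(-5 + w\right) = -8 + w$)
$\left(s + H{\left(-11,Y{\left(0 \right)} \right)}\right) \left(-84\right) = \left(10 - 10\right) \left(-84\right) = 0 \left(-84\right) = 0$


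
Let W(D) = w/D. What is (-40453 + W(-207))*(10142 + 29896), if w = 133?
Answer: -111758122784/69 ≈ -1.6197e+9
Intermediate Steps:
W(D) = 133/D
(-40453 + W(-207))*(10142 + 29896) = (-40453 + 133/(-207))*(10142 + 29896) = (-40453 + 133*(-1/207))*40038 = (-40453 - 133/207)*40038 = -8373904/207*40038 = -111758122784/69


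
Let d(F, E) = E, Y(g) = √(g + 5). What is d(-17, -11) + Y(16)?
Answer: -11 + √21 ≈ -6.4174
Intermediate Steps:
Y(g) = √(5 + g)
d(-17, -11) + Y(16) = -11 + √(5 + 16) = -11 + √21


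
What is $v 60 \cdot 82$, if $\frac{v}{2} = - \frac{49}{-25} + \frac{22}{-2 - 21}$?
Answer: $\frac{1135536}{115} \approx 9874.2$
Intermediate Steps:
$v = \frac{1154}{575}$ ($v = 2 \left(- \frac{49}{-25} + \frac{22}{-2 - 21}\right) = 2 \left(\left(-49\right) \left(- \frac{1}{25}\right) + \frac{22}{-23}\right) = 2 \left(\frac{49}{25} + 22 \left(- \frac{1}{23}\right)\right) = 2 \left(\frac{49}{25} - \frac{22}{23}\right) = 2 \cdot \frac{577}{575} = \frac{1154}{575} \approx 2.007$)
$v 60 \cdot 82 = \frac{1154}{575} \cdot 60 \cdot 82 = \frac{13848}{115} \cdot 82 = \frac{1135536}{115}$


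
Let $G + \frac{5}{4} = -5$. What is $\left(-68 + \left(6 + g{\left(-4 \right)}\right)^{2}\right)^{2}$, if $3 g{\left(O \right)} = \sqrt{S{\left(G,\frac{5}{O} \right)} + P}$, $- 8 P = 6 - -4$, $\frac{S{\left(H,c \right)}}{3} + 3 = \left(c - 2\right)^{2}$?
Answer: $\frac{25302673}{20736} - \frac{29855 \sqrt{7}}{72} \approx 123.16$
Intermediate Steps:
$G = - \frac{25}{4}$ ($G = - \frac{5}{4} - 5 = - \frac{25}{4} \approx -6.25$)
$S{\left(H,c \right)} = -9 + 3 \left(-2 + c\right)^{2}$ ($S{\left(H,c \right)} = -9 + 3 \left(c - 2\right)^{2} = -9 + 3 \left(-2 + c\right)^{2}$)
$P = - \frac{5}{4}$ ($P = - \frac{6 - -4}{8} = - \frac{6 + 4}{8} = \left(- \frac{1}{8}\right) 10 = - \frac{5}{4} \approx -1.25$)
$g{\left(O \right)} = \frac{\sqrt{- \frac{41}{4} + 3 \left(-2 + \frac{5}{O}\right)^{2}}}{3}$ ($g{\left(O \right)} = \frac{\sqrt{\left(-9 + 3 \left(-2 + \frac{5}{O}\right)^{2}\right) - \frac{5}{4}}}{3} = \frac{\sqrt{- \frac{41}{4} + 3 \left(-2 + \frac{5}{O}\right)^{2}}}{3}$)
$\left(-68 + \left(6 + g{\left(-4 \right)}\right)^{2}\right)^{2} = \left(-68 + \left(6 + \frac{\sqrt{7 - \frac{240}{-4} + \frac{300}{16}}}{6}\right)^{2}\right)^{2} = \left(-68 + \left(6 + \frac{\sqrt{7 - -60 + 300 \cdot \frac{1}{16}}}{6}\right)^{2}\right)^{2} = \left(-68 + \left(6 + \frac{\sqrt{7 + 60 + \frac{75}{4}}}{6}\right)^{2}\right)^{2} = \left(-68 + \left(6 + \frac{\sqrt{\frac{343}{4}}}{6}\right)^{2}\right)^{2} = \left(-68 + \left(6 + \frac{\frac{7}{2} \sqrt{7}}{6}\right)^{2}\right)^{2} = \left(-68 + \left(6 + \frac{7 \sqrt{7}}{12}\right)^{2}\right)^{2}$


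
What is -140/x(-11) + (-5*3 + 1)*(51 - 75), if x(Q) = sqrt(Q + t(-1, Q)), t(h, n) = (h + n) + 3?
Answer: 336 + 14*I*sqrt(5) ≈ 336.0 + 31.305*I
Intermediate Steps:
t(h, n) = 3 + h + n
x(Q) = sqrt(2 + 2*Q) (x(Q) = sqrt(Q + (3 - 1 + Q)) = sqrt(Q + (2 + Q)) = sqrt(2 + 2*Q))
-140/x(-11) + (-5*3 + 1)*(51 - 75) = -140/sqrt(2 + 2*(-11)) + (-5*3 + 1)*(51 - 75) = -140/sqrt(2 - 22) + (-15 + 1)*(-24) = -140*(-I*sqrt(5)/10) - 14*(-24) = -140*(-I*sqrt(5)/10) + 336 = -(-14)*I*sqrt(5) + 336 = 14*I*sqrt(5) + 336 = 336 + 14*I*sqrt(5)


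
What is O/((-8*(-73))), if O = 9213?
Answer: 9213/584 ≈ 15.776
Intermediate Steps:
O/((-8*(-73))) = 9213/((-8*(-73))) = 9213/584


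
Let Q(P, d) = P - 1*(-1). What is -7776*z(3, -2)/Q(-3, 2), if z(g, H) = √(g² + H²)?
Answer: 3888*√13 ≈ 14018.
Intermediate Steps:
Q(P, d) = 1 + P (Q(P, d) = P + 1 = 1 + P)
z(g, H) = √(H² + g²)
-7776*z(3, -2)/Q(-3, 2) = -7776*√((-2)² + 3²)/(1 - 3) = -7776*√(4 + 9)/(-2) = -7776*√13*(-1)/2 = -(-3888)*√13 = 3888*√13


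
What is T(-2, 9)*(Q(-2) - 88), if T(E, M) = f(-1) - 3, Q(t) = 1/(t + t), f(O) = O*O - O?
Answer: 353/4 ≈ 88.250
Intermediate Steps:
f(O) = O² - O
Q(t) = 1/(2*t)
T(E, M) = -1 (T(E, M) = -(-1 - 1) - 3 = -1*(-2) - 3 = 2 - 3 = -1)
T(-2, 9)*(Q(-2) - 88) = -((½)/(-2) - 88) = -((½)*(-½) - 88) = -(-¼ - 88) = -1*(-353/4) = 353/4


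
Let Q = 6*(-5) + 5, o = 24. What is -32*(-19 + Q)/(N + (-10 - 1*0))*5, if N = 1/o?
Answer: -168960/239 ≈ -706.95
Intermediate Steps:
Q = -25 (Q = -30 + 5 = -25)
N = 1/24 ≈ 0.041667
-32*(-19 + Q)/(N + (-10 - 1*0))*5 = -32*(-19 - 25)/(1/24 + (-10 - 1*0))*5 = -(-1408)/(1/24 + (-10 + 0))*5 = -(-1408)/(1/24 - 10)*5 = -(-1408)/(-239/24)*5 = -(-1408)*(-24)/239*5 = -32*1056/239*5 = -33792/239*5 = -168960/239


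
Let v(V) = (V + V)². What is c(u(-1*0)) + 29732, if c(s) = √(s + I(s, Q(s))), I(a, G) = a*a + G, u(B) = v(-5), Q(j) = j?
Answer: 29732 + 10*√102 ≈ 29833.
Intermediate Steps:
v(V) = 4*V² (v(V) = (2*V)² = 4*V²)
u(B) = 100 (u(B) = 4*(-5)² = 4*25 = 100)
I(a, G) = G + a² (I(a, G) = a² + G = G + a²)
c(s) = √(s² + 2*s) (c(s) = √(s + (s + s²)) = √(s² + 2*s))
c(u(-1*0)) + 29732 = √(100*(2 + 100)) + 29732 = √(100*102) + 29732 = √10200 + 29732 = 10*√102 + 29732 = 29732 + 10*√102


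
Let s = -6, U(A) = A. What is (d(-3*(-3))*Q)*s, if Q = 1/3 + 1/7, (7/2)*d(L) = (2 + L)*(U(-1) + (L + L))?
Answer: -7480/49 ≈ -152.65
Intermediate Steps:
d(L) = 2*(-1 + 2*L)*(2 + L)/7 (d(L) = 2*((2 + L)*(-1 + (L + L)))/7 = 2*((2 + L)*(-1 + 2*L))/7 = 2*((-1 + 2*L)*(2 + L))/7 = 2*(-1 + 2*L)*(2 + L)/7)
Q = 10/21 (Q = 1*(1/3) + 1*(1/7) = 1/3 + 1/7 = 10/21 ≈ 0.47619)
(d(-3*(-3))*Q)*s = ((-4/7 + 4*(-3*(-3))**2/7 + 6*(-3*(-3))/7)*(10/21))*(-6) = ((-4/7 + (4/7)*9**2 + (6/7)*9)*(10/21))*(-6) = ((-4/7 + (4/7)*81 + 54/7)*(10/21))*(-6) = ((-4/7 + 324/7 + 54/7)*(10/21))*(-6) = ((374/7)*(10/21))*(-6) = (3740/147)*(-6) = -7480/49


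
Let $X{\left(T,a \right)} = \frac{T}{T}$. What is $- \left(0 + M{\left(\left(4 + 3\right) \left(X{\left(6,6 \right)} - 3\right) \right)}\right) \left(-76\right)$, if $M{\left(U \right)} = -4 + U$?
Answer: $-1368$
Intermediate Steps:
$X{\left(T,a \right)} = 1$
$- \left(0 + M{\left(\left(4 + 3\right) \left(X{\left(6,6 \right)} - 3\right) \right)}\right) \left(-76\right) = - \left(0 + \left(-4 + \left(4 + 3\right) \left(1 - 3\right)\right)\right) \left(-76\right) = - \left(0 + \left(-4 + 7 \left(-2\right)\right)\right) \left(-76\right) = - \left(0 - 18\right) \left(-76\right) = - \left(-18\right) \left(-76\right) = \left(-1\right) 1368 = -1368$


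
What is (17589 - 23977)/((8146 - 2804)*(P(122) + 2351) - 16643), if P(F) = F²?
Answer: -6388/92052727 ≈ -6.9395e-5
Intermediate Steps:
(17589 - 23977)/((8146 - 2804)*(P(122) + 2351) - 16643) = (17589 - 23977)/((8146 - 2804)*(122² + 2351) - 16643) = -6388/(5342*(14884 + 2351) - 16643) = -6388/(5342*17235 - 16643) = -6388/(92069370 - 16643) = -6388/92052727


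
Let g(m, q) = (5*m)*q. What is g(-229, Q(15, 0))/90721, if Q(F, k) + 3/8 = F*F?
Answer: -2057565/725768 ≈ -2.8350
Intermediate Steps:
Q(F, k) = -3/8 + F² (Q(F, k) = -3/8 + F*F = -3/8 + F²)
g(m, q) = 5*m*q
g(-229, Q(15, 0))/90721 = (5*(-229)*(-3/8 + 15²))/90721 = (5*(-229)*(-3/8 + 225))*(1/90721) = (5*(-229)*(1797/8))*(1/90721) = -2057565/8*1/90721 = -2057565/725768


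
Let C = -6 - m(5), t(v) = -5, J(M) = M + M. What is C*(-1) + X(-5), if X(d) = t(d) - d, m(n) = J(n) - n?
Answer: 11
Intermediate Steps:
J(M) = 2*M
m(n) = n (m(n) = 2*n - n = n)
C = -11 (C = -6 - 1*5 = -6 - 5 = -11)
X(d) = -5 - d
C*(-1) + X(-5) = -11*(-1) + (-5 - 1*(-5)) = 11 + (-5 + 5) = 11 + 0 = 11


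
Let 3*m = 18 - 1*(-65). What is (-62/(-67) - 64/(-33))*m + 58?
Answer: 910436/6633 ≈ 137.26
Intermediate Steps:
m = 83/3 (m = (18 - 1*(-65))/3 = (18 + 65)/3 = (⅓)*83 = 83/3 ≈ 27.667)
(-62/(-67) - 64/(-33))*m + 58 = (-62/(-67) - 64/(-33))*(83/3) + 58 = (-62*(-1/67) - 64*(-1/33))*(83/3) + 58 = (62/67 + 64/33)*(83/3) + 58 = (6334/2211)*(83/3) + 58 = 525722/6633 + 58 = 910436/6633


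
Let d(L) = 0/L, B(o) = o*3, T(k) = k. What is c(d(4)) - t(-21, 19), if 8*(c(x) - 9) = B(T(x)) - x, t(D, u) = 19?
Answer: -10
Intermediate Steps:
B(o) = 3*o
d(L) = 0
c(x) = 9 + x/4 (c(x) = 9 + (3*x - x)/8 = 9 + (2*x)/8 = 9 + x/4)
c(d(4)) - t(-21, 19) = (9 + (¼)*0) - 1*19 = (9 + 0) - 19 = 9 - 19 = -10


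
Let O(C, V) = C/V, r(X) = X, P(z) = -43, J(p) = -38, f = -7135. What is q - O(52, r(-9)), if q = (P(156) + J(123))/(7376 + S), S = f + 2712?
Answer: 152827/26577 ≈ 5.7504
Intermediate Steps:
S = -4423 (S = -7135 + 2712 = -4423)
q = -81/2953 (q = (-43 - 38)/(7376 - 4423) = -81/2953 ≈ -0.027430)
q - O(52, r(-9)) = -81/2953 - 52/(-9) = -81/2953 - 52*(-1)/9 = -81/2953 - 1*(-52/9) = -81/2953 + 52/9 = 152827/26577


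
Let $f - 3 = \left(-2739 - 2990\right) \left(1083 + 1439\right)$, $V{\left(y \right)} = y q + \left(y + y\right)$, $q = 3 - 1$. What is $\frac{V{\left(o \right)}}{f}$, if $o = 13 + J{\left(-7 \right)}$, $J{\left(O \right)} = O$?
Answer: $- \frac{24}{14448535} \approx -1.6611 \cdot 10^{-6}$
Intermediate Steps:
$q = 2$
$o = 6$ ($o = 13 - 7 = 6$)
$V{\left(y \right)} = 4 y$ ($V{\left(y \right)} = y 2 + \left(y + y\right) = 2 y + 2 y = 4 y$)
$f = -14448535$ ($f = 3 + \left(-2739 - 2990\right) \left(1083 + 1439\right) = 3 - 14448538 = -14448535$)
$\frac{V{\left(o \right)}}{f} = \frac{4 \cdot 6}{-14448535} = 24 \left(- \frac{1}{14448535}\right) = - \frac{24}{14448535}$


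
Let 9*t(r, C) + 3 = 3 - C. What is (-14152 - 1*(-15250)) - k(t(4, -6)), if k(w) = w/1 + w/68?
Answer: 37309/34 ≈ 1097.3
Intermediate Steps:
t(r, C) = -C/9 (t(r, C) = -1/3 + (3 - C)/9 = -1/3 + (1/3 - C/9) = -C/9)
k(w) = 69*w/68 (k(w) = w*1 + w*(1/68) = w + w/68 = 69*w/68)
(-14152 - 1*(-15250)) - k(t(4, -6)) = (-14152 - 1*(-15250)) - 69*(-1/9*(-6))/68 = (-14152 + 15250) - 69*2/(68*3) = 1098 - 1*23/34 = 1098 - 23/34 = 37309/34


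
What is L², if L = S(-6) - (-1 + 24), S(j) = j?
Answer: 841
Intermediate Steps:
L = -29 (L = -6 - (-1 + 24) = -6 - 1*23 = -6 - 23 = -29)
L² = (-29)² = 841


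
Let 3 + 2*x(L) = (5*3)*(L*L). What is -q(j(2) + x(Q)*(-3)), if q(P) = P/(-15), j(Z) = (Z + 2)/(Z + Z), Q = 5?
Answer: -557/15 ≈ -37.133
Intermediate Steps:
x(L) = -3/2 + 15*L²/2 (x(L) = -3/2 + ((5*3)*(L*L))/2 = -3/2 + (15*L²)/2 = -3/2 + 15*L²/2)
j(Z) = (2 + Z)/(2*Z) (j(Z) = (2 + Z)/((2*Z)) = (2 + Z)*(1/(2*Z)) = (2 + Z)/(2*Z))
q(P) = -P/15 (q(P) = P*(-1/15) = -P/15)
-q(j(2) + x(Q)*(-3)) = -(-1)*((½)*(2 + 2)/2 + (-3/2 + (15/2)*5²)*(-3))/15 = -(-1)*((½)*(½)*4 + (-3/2 + (15/2)*25)*(-3))/15 = -(-1)*(1 + (-3/2 + 375/2)*(-3))/15 = -(-1)*(1 + 186*(-3))/15 = -(-1)*(1 - 558)/15 = -(-1)*(-557)/15 = -1*557/15 = -557/15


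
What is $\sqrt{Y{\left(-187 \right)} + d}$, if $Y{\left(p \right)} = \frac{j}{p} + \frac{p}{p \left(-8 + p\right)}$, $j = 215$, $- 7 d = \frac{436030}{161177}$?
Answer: $\frac{i \sqrt{184228349620016130}}{345724665} \approx 1.2415 i$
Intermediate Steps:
$d = - \frac{62290}{161177}$ ($d = - \frac{436030 \cdot \frac{1}{161177}}{7} = \left(- \frac{1}{7}\right) \frac{436030}{161177} = - \frac{62290}{161177} \approx -0.38647$)
$Y{\left(p \right)} = \frac{1}{-8 + p} + \frac{215}{p}$ ($Y{\left(p \right)} = \frac{215}{p} + \frac{p}{p \left(-8 + p\right)} = \frac{215}{p} + p \frac{1}{p \left(-8 + p\right)} = \frac{215}{p} + \frac{1}{-8 + p} = \frac{1}{-8 + p} + \frac{215}{p}$)
$\sqrt{Y{\left(-187 \right)} + d} = \sqrt{\frac{8 \left(-215 + 27 \left(-187\right)\right)}{\left(-187\right) \left(-8 - 187\right)} - \frac{62290}{161177}} = \sqrt{8 \left(- \frac{1}{187}\right) \frac{1}{-195} \left(-215 - 5049\right) - \frac{62290}{161177}} = \sqrt{8 \left(- \frac{1}{187}\right) \left(- \frac{1}{195}\right) \left(-5264\right) - \frac{62290}{161177}} = \sqrt{- \frac{42112}{36465} - \frac{62290}{161177}} = \sqrt{- \frac{532875922}{345724665}} = \frac{i \sqrt{184228349620016130}}{345724665}$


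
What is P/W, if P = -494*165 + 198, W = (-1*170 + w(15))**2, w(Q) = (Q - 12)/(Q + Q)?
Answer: -8131200/2886601 ≈ -2.8169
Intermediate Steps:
w(Q) = (-12 + Q)/(2*Q) (w(Q) = (-12 + Q)/((2*Q)) = (-12 + Q)*(1/(2*Q)) = (-12 + Q)/(2*Q))
W = 2886601/100 (W = (-1*170 + (1/2)*(-12 + 15)/15)**2 = (-170 + (1/2)*(1/15)*3)**2 = (-170 + 1/10)**2 = (-1699/10)**2 = 2886601/100 ≈ 28866.)
P = -81312 (P = -81510 + 198 = -81312)
P/W = -81312/2886601/100 = -81312*100/2886601 = -8131200/2886601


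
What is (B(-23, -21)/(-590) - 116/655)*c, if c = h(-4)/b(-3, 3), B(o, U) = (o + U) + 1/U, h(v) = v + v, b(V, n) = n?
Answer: 665092/2434635 ≈ 0.27318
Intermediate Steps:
h(v) = 2*v
B(o, U) = U + o + 1/U (B(o, U) = (U + o) + 1/U = U + o + 1/U)
c = -8/3 (c = (2*(-4))/3 = -8*1/3 = -8/3 ≈ -2.6667)
(B(-23, -21)/(-590) - 116/655)*c = ((-21 - 23 + 1/(-21))/(-590) - 116/655)*(-8/3) = ((-21 - 23 - 1/21)*(-1/590) - 116*1/655)*(-8/3) = (-925/21*(-1/590) - 116/655)*(-8/3) = (185/2478 - 116/655)*(-8/3) = -166273/1623090*(-8/3) = 665092/2434635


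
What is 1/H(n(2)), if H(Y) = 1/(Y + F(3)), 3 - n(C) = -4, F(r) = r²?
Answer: 16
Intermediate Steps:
n(C) = 7 (n(C) = 3 - 1*(-4) = 3 + 4 = 7)
H(Y) = 1/(9 + Y) (H(Y) = 1/(Y + 3²) = 1/(Y + 9) = 1/(9 + Y))
1/H(n(2)) = 1/(1/(9 + 7)) = 1/(1/16) = 16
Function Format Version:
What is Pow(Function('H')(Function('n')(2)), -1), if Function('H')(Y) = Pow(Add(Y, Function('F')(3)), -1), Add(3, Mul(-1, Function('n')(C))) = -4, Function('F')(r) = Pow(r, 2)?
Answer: 16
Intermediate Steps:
Function('n')(C) = 7 (Function('n')(C) = Add(3, Mul(-1, -4)) = Add(3, 4) = 7)
Function('H')(Y) = Pow(Add(9, Y), -1) (Function('H')(Y) = Pow(Add(Y, Pow(3, 2)), -1) = Pow(Add(Y, 9), -1) = Pow(Add(9, Y), -1))
Pow(Function('H')(Function('n')(2)), -1) = Pow(Pow(Add(9, 7), -1), -1) = Pow(Pow(16, -1), -1) = Pow(Rational(1, 16), -1) = 16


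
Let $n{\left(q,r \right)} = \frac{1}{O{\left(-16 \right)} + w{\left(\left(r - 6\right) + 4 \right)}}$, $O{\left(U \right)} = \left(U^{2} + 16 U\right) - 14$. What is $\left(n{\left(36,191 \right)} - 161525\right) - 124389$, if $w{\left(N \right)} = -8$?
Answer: $- \frac{6290109}{22} \approx -2.8591 \cdot 10^{5}$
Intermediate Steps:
$O{\left(U \right)} = -14 + U^{2} + 16 U$
$n{\left(q,r \right)} = - \frac{1}{22}$ ($n{\left(q,r \right)} = \frac{1}{\left(-14 + \left(-16\right)^{2} + 16 \left(-16\right)\right) - 8} = \frac{1}{\left(-14 + 256 - 256\right) - 8} = \frac{1}{-14 - 8} = \frac{1}{-22} = - \frac{1}{22}$)
$\left(n{\left(36,191 \right)} - 161525\right) - 124389 = \left(- \frac{1}{22} - 161525\right) - 124389 = - \frac{3553551}{22} - 124389 = - \frac{6290109}{22}$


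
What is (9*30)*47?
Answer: 12690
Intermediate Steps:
(9*30)*47 = 270*47 = 12690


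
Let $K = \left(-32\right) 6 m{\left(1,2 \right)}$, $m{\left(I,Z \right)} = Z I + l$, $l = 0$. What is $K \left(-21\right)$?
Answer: $8064$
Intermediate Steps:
$m{\left(I,Z \right)} = I Z$ ($m{\left(I,Z \right)} = Z I + 0 = I Z + 0 = I Z$)
$K = -384$ ($K = \left(-32\right) 6 \cdot 1 \cdot 2 = \left(-192\right) 2 = -384$)
$K \left(-21\right) = \left(-384\right) \left(-21\right) = 8064$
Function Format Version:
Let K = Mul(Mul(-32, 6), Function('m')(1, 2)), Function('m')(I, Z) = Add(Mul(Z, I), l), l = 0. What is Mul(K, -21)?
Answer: 8064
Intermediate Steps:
Function('m')(I, Z) = Mul(I, Z) (Function('m')(I, Z) = Add(Mul(Z, I), 0) = Add(Mul(I, Z), 0) = Mul(I, Z))
K = -384 (K = Mul(Mul(-32, 6), Mul(1, 2)) = Mul(-192, 2) = -384)
Mul(K, -21) = Mul(-384, -21) = 8064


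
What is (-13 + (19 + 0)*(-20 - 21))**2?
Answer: 627264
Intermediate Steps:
(-13 + (19 + 0)*(-20 - 21))**2 = (-13 + 19*(-41))**2 = (-13 - 779)**2 = (-792)**2 = 627264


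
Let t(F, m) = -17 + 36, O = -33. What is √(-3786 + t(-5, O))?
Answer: I*√3767 ≈ 61.376*I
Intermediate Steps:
t(F, m) = 19
√(-3786 + t(-5, O)) = √(-3786 + 19) = √(-3767) = I*√3767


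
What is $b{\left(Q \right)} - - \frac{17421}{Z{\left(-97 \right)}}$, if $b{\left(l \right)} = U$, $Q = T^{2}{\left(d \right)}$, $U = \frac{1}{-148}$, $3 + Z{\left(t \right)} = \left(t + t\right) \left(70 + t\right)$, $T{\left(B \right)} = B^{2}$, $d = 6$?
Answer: $\frac{857691}{258260} \approx 3.321$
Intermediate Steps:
$Z{\left(t \right)} = -3 + 2 t \left(70 + t\right)$ ($Z{\left(t \right)} = -3 + \left(t + t\right) \left(70 + t\right) = -3 + 2 t \left(70 + t\right)$)
$U = - \frac{1}{148} \approx -0.0067568$
$Q = 1296$ ($Q = \left(6^{2}\right)^{2} = 36^{2} = 1296$)
$b{\left(l \right)} = - \frac{1}{148}$
$b{\left(Q \right)} - - \frac{17421}{Z{\left(-97 \right)}} = - \frac{1}{148} - - \frac{17421}{-3 + 2 \left(-97\right)^{2} + 140 \left(-97\right)} = - \frac{1}{148} - - \frac{17421}{-3 + 2 \cdot 9409 - 13580} = - \frac{1}{148} - - \frac{17421}{-3 + 18818 - 13580} = - \frac{1}{148} - - \frac{17421}{5235} = - \frac{1}{148} - \left(-17421\right) \frac{1}{5235} = - \frac{1}{148} - - \frac{5807}{1745} = - \frac{1}{148} + \frac{5807}{1745} = \frac{857691}{258260}$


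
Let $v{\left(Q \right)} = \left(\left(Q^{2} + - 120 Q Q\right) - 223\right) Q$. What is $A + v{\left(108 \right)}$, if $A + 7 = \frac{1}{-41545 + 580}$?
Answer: $- \frac{6141875035336}{40965} \approx -1.4993 \cdot 10^{8}$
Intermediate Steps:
$v{\left(Q \right)} = Q \left(-223 - 119 Q^{2}\right)$ ($v{\left(Q \right)} = \left(\left(Q^{2} - 120 Q^{2}\right) - 223\right) Q = \left(- 119 Q^{2} - 223\right) Q = \left(-223 - 119 Q^{2}\right) Q = Q \left(-223 - 119 Q^{2}\right)$)
$A = - \frac{286756}{40965}$ ($A = -7 + \frac{1}{-41545 + 580} = -7 + \frac{1}{-40965} = -7 - \frac{1}{40965} = - \frac{286756}{40965} \approx -7.0$)
$A + v{\left(108 \right)} = - \frac{286756}{40965} - 108 \left(223 + 119 \cdot 108^{2}\right) = - \frac{286756}{40965} - 108 \left(223 + 119 \cdot 11664\right) = - \frac{286756}{40965} - 108 \left(223 + 1388016\right) = - \frac{286756}{40965} - 108 \cdot 1388239 = - \frac{286756}{40965} - 149929812 = - \frac{6141875035336}{40965}$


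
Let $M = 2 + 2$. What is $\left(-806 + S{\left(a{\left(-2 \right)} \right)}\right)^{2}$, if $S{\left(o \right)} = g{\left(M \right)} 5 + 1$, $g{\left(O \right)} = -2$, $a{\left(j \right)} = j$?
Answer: $664225$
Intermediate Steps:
$M = 4$
$S{\left(o \right)} = -9$ ($S{\left(o \right)} = \left(-2\right) 5 + 1 = -10 + 1 = -9$)
$\left(-806 + S{\left(a{\left(-2 \right)} \right)}\right)^{2} = \left(-806 - 9\right)^{2} = \left(-815\right)^{2} = 664225$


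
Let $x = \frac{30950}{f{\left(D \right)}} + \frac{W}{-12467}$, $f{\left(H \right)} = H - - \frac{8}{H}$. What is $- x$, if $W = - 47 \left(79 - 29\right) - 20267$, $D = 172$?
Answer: $- \frac{8737762}{48087} \approx -181.71$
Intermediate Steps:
$f{\left(H \right)} = H + \frac{8}{H}$
$W = -22617$ ($W = \left(-47\right) 50 - 20267 = -2350 - 20267 = -22617$)
$x = \frac{8737762}{48087}$ ($x = \frac{30950}{172 + \frac{8}{172}} - \frac{22617}{-12467} = \frac{30950}{172 + 8 \cdot \frac{1}{172}} - - \frac{3231}{1781} = \frac{30950}{172 + \frac{2}{43}} + \frac{3231}{1781} = \frac{30950}{\frac{7398}{43}} + \frac{3231}{1781} = 30950 \cdot \frac{43}{7398} + \frac{3231}{1781} = \frac{665425}{3699} + \frac{3231}{1781} = \frac{8737762}{48087} \approx 181.71$)
$- x = \left(-1\right) \frac{8737762}{48087} = - \frac{8737762}{48087}$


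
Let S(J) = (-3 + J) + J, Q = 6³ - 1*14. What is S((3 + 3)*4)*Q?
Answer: 9090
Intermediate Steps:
Q = 202 (Q = 216 - 14 = 202)
S(J) = -3 + 2*J
S((3 + 3)*4)*Q = (-3 + 2*((3 + 3)*4))*202 = (-3 + 2*(6*4))*202 = (-3 + 2*24)*202 = (-3 + 48)*202 = 45*202 = 9090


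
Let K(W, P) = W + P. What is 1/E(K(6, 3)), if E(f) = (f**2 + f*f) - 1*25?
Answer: 1/137 ≈ 0.0072993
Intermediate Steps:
K(W, P) = P + W
E(f) = -25 + 2*f**2 (E(f) = (f**2 + f**2) - 25 = 2*f**2 - 25 = -25 + 2*f**2)
1/E(K(6, 3)) = 1/(-25 + 2*(3 + 6)**2) = 1/(-25 + 2*9**2) = 1/(-25 + 2*81) = 1/(-25 + 162) = 1/137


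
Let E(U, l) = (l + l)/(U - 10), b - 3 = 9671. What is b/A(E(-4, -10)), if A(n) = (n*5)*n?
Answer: 237013/250 ≈ 948.05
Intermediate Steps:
b = 9674 (b = 3 + 9671 = 9674)
E(U, l) = 2*l/(-10 + U) (E(U, l) = (2*l)/(-10 + U) = 2*l/(-10 + U))
A(n) = 5*n² (A(n) = (5*n)*n = 5*n²)
b/A(E(-4, -10)) = 9674/((5*(2*(-10)/(-10 - 4))²)) = 9674/((5*(2*(-10)/(-14))²)) = 9674/((5*(2*(-10)*(-1/14))²)) = 9674/((5*(10/7)²)) = 9674/((5*(100/49))) = 9674/(500/49) = 9674*(49/500) = 237013/250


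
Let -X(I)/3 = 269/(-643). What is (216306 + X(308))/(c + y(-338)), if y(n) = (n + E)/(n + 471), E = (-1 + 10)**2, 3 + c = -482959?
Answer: -6166126715/13767530843 ≈ -0.44787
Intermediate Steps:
c = -482962 (c = -3 - 482959 = -482962)
E = 81 (E = 9**2 = 81)
X(I) = 807/643 (X(I) = -807/(-643) = -807*(-1)/643 = -3*(-269/643) = 807/643)
y(n) = (81 + n)/(471 + n) (y(n) = (n + 81)/(n + 471) = (81 + n)/(471 + n))
(216306 + X(308))/(c + y(-338)) = (216306 + 807/643)/(-482962 + (81 - 338)/(471 - 338)) = 139085565/(643*(-482962 - 257/133)) = 139085565/(643*(-64234203/133)) = (139085565/643)*(-133/64234203) = -6166126715/13767530843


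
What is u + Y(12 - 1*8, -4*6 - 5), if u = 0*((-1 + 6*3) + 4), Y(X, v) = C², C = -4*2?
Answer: 64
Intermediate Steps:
C = -8
Y(X, v) = 64 (Y(X, v) = (-8)² = 64)
u = 0 (u = 0*((-1 + 18) + 4) = 0*(17 + 4) = 0*21 = 0)
u + Y(12 - 1*8, -4*6 - 5) = 0 + 64 = 64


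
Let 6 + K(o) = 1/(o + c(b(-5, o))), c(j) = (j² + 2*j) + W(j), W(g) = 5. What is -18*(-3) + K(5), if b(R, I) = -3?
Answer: 625/13 ≈ 48.077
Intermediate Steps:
c(j) = 5 + j² + 2*j (c(j) = (j² + 2*j) + 5 = 5 + j² + 2*j)
K(o) = -6 + 1/(8 + o) (K(o) = -6 + 1/(o + (5 + (-3)² + 2*(-3))) = -6 + 1/(o + (5 + 9 - 6)) = -6 + 1/(o + 8) = -6 + 1/(8 + o))
-18*(-3) + K(5) = -18*(-3) + (-47 - 6*5)/(8 + 5) = 54 + (-47 - 30)/13 = 54 + (1/13)*(-77) = 54 - 77/13 = 625/13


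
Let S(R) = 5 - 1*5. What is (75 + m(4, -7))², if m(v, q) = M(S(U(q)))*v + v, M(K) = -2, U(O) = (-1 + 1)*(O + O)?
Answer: 5041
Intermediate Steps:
U(O) = 0 (U(O) = 0*(2*O) = 0)
S(R) = 0 (S(R) = 5 - 5 = 0)
m(v, q) = -v (m(v, q) = -2*v + v = -v)
(75 + m(4, -7))² = (75 - 1*4)² = (75 - 4)² = 71² = 5041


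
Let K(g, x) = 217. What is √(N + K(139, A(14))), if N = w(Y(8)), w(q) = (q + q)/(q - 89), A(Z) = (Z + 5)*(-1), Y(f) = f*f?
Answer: √5297/5 ≈ 14.556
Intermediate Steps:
Y(f) = f²
A(Z) = -5 - Z (A(Z) = (5 + Z)*(-1) = -5 - Z)
w(q) = 2*q/(-89 + q) (w(q) = (2*q)/(-89 + q) = 2*q/(-89 + q))
N = -128/25 (N = 2*8²/(-89 + 8²) = 2*64/(-89 + 64) = 2*64/(-25) = 2*64*(-1/25) = -128/25 ≈ -5.1200)
√(N + K(139, A(14))) = √(-128/25 + 217) = √(5297/25) = √5297/5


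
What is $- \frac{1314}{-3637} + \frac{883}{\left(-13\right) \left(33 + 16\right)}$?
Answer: $- \frac{2374453}{2316769} \approx -1.0249$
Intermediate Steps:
$- \frac{1314}{-3637} + \frac{883}{\left(-13\right) \left(33 + 16\right)} = \left(-1314\right) \left(- \frac{1}{3637}\right) + \frac{883}{\left(-13\right) 49} = \frac{1314}{3637} + \frac{883}{-637} = \frac{1314}{3637} + 883 \left(- \frac{1}{637}\right) = \frac{1314}{3637} - \frac{883}{637} = - \frac{2374453}{2316769}$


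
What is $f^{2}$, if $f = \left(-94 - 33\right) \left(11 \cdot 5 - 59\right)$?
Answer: $258064$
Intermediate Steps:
$f = 508$ ($f = - 127 \left(55 - 59\right) = \left(-127\right) \left(-4\right) = 508$)
$f^{2} = 508^{2} = 258064$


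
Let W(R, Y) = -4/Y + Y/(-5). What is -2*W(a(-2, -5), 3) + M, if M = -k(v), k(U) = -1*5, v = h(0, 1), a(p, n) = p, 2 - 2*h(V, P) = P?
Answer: 133/15 ≈ 8.8667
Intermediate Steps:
h(V, P) = 1 - P/2
v = 1/2 (v = 1 - 1/2*1 = 1 - 1/2 = 1/2 ≈ 0.50000)
k(U) = -5
M = 5 (M = -1*(-5) = 5)
W(R, Y) = -4/Y - Y/5 (W(R, Y) = -4/Y + Y*(-1/5) = -4/Y - Y/5)
-2*W(a(-2, -5), 3) + M = -2*(-4/3 - 1/5*3) + 5 = -2*(-4*1/3 - 3/5) + 5 = -2*(-4/3 - 3/5) + 5 = -2*(-29/15) + 5 = 58/15 + 5 = 133/15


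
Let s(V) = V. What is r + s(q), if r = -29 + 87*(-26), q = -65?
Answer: -2356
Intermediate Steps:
r = -2291 (r = -29 - 2262 = -2291)
r + s(q) = -2291 - 65 = -2356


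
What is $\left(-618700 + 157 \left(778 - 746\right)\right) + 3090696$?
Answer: $2477020$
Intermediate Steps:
$\left(-618700 + 157 \left(778 - 746\right)\right) + 3090696 = \left(-618700 + 157 \cdot 32\right) + 3090696 = \left(-618700 + 5024\right) + 3090696 = -613676 + 3090696 = 2477020$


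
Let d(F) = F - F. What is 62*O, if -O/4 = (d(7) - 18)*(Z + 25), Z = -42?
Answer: -75888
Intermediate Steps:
d(F) = 0
O = -1224 (O = -4*(0 - 18)*(-42 + 25) = -(-72)*(-17) = -4*306 = -1224)
62*O = 62*(-1224) = -75888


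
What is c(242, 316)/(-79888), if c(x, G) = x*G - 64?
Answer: -9551/9986 ≈ -0.95644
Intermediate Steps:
c(x, G) = -64 + G*x (c(x, G) = G*x - 64 = -64 + G*x)
c(242, 316)/(-79888) = (-64 + 316*242)/(-79888) = (-64 + 76472)*(-1/79888) = 76408*(-1/79888) = -9551/9986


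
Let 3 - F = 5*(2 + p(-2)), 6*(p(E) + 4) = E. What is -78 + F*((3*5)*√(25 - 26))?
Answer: -78 + 220*I ≈ -78.0 + 220.0*I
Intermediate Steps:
p(E) = -4 + E/6
F = 44/3 (F = 3 - 5*(2 + (-4 + (⅙)*(-2))) = 3 - 5*(2 + (-4 - ⅓)) = 3 - 5*(2 - 13/3) = 3 - 5*(-7)/3 = 3 - 1*(-35/3) = 3 + 35/3 = 44/3 ≈ 14.667)
-78 + F*((3*5)*√(25 - 26)) = -78 + 44*((3*5)*√(25 - 26))/3 = -78 + 44*(15*√(-1))/3 = -78 + 44*(15*I)/3 = -78 + 220*I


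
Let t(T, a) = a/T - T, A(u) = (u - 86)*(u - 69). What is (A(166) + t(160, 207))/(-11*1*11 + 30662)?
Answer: 1216207/4886560 ≈ 0.24889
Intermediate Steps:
A(u) = (-86 + u)*(-69 + u)
t(T, a) = -T + a/T
(A(166) + t(160, 207))/(-11*1*11 + 30662) = ((5934 + 166**2 - 155*166) + (-1*160 + 207/160))/(-11*1*11 + 30662) = ((5934 + 27556 - 25730) + (-160 + 207*(1/160)))/(-11*11 + 30662) = (7760 + (-160 + 207/160))/(-121 + 30662) = (7760 - 25393/160)/30541 = (1216207/160)*(1/30541) = 1216207/4886560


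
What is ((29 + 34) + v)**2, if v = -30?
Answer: 1089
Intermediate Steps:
((29 + 34) + v)**2 = ((29 + 34) - 30)**2 = (63 - 30)**2 = 33**2 = 1089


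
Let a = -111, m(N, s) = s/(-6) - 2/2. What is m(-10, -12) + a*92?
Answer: -10211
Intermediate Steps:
m(N, s) = -1 - s/6 (m(N, s) = s*(-⅙) - 2*½ = -s/6 - 1 = -1 - s/6)
m(-10, -12) + a*92 = (-1 - ⅙*(-12)) - 111*92 = (-1 + 2) - 10212 = 1 - 10212 = -10211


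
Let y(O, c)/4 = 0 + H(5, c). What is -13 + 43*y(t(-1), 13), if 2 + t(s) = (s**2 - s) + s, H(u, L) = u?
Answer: 847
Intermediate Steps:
t(s) = -2 + s**2 (t(s) = -2 + ((s**2 - s) + s) = -2 + s**2)
y(O, c) = 20 (y(O, c) = 4*(0 + 5) = 4*5 = 20)
-13 + 43*y(t(-1), 13) = -13 + 43*20 = -13 + 860 = 847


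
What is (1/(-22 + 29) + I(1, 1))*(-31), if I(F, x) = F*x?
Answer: -248/7 ≈ -35.429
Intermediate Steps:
(1/(-22 + 29) + I(1, 1))*(-31) = (1/(-22 + 29) + 1*1)*(-31) = (1/7 + 1)*(-31) = (⅐ + 1)*(-31) = (8/7)*(-31) = -248/7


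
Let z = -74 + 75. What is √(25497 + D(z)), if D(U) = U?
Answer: √25498 ≈ 159.68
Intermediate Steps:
z = 1
√(25497 + D(z)) = √(25497 + 1) = √25498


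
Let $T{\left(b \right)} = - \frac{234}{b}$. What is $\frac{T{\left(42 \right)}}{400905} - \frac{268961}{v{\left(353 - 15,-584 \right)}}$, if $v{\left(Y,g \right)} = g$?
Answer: $\frac{251598215053}{546299880} \approx 460.55$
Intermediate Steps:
$\frac{T{\left(42 \right)}}{400905} - \frac{268961}{v{\left(353 - 15,-584 \right)}} = \frac{\left(-234\right) \frac{1}{42}}{400905} - \frac{268961}{-584} = \left(-234\right) \frac{1}{42} \cdot \frac{1}{400905} - - \frac{268961}{584} = \left(- \frac{39}{7}\right) \frac{1}{400905} + \frac{268961}{584} = - \frac{13}{935445} + \frac{268961}{584} = \frac{251598215053}{546299880}$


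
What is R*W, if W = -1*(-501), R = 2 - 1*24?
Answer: -11022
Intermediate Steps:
R = -22 (R = 2 - 24 = -22)
W = 501
R*W = -22*501 = -11022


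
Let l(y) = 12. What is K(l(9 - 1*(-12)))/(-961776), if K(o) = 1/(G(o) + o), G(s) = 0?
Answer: -1/11541312 ≈ -8.6645e-8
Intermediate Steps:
K(o) = 1/o (K(o) = 1/(0 + o) = 1/o)
K(l(9 - 1*(-12)))/(-961776) = 1/(12*(-961776)) = (1/12)*(-1/961776) = -1/11541312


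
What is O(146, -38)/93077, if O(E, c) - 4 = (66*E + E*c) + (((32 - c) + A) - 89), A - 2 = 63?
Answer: 4138/93077 ≈ 0.044458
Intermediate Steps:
A = 65 (A = 2 + 63 = 65)
O(E, c) = 12 - c + 66*E + E*c (O(E, c) = 4 + ((66*E + E*c) + (((32 - c) + 65) - 89)) = 4 + ((66*E + E*c) + ((97 - c) - 89)) = 4 + ((66*E + E*c) + (8 - c)) = 4 + (8 - c + 66*E + E*c) = 12 - c + 66*E + E*c)
O(146, -38)/93077 = (12 - 1*(-38) + 66*146 + 146*(-38))/93077 = (12 + 38 + 9636 - 5548)*(1/93077) = 4138*(1/93077) = 4138/93077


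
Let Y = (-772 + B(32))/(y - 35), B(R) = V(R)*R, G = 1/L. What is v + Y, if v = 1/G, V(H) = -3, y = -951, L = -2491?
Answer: -1227629/493 ≈ -2490.1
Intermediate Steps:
G = -1/2491 (G = 1/(-2491) = -1/2491 ≈ -0.00040145)
v = -2491 (v = 1/(-1/2491) = -2491)
B(R) = -3*R
Y = 434/493 (Y = (-772 - 3*32)/(-951 - 35) = (-772 - 96)/(-986) = -868*(-1/986) = 434/493 ≈ 0.88032)
v + Y = -2491 + 434/493 = -1227629/493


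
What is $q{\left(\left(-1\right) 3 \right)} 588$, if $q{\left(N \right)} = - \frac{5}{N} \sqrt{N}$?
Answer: $980 i \sqrt{3} \approx 1697.4 i$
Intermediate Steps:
$q{\left(N \right)} = - \frac{5}{\sqrt{N}}$
$q{\left(\left(-1\right) 3 \right)} 588 = - \frac{5}{i \sqrt{3}} \cdot 588 = - 5 \left(- \frac{i \sqrt{3}}{3}\right) 588 = \frac{5 i \sqrt{3}}{3} \cdot 588 = 980 i \sqrt{3}$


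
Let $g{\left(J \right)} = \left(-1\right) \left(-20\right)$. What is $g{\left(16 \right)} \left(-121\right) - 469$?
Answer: $-2889$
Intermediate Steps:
$g{\left(J \right)} = 20$
$g{\left(16 \right)} \left(-121\right) - 469 = 20 \left(-121\right) - 469 = -2420 - 469 = -2889$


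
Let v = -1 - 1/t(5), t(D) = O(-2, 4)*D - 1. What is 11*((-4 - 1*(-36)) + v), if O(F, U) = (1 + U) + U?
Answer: 1363/4 ≈ 340.75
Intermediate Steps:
O(F, U) = 1 + 2*U
t(D) = -1 + 9*D (t(D) = (1 + 2*4)*D - 1 = (1 + 8)*D - 1 = 9*D - 1 = -1 + 9*D)
v = -45/44 (v = -1 - 1/(-1 + 9*5) = -1 - 1/(-1 + 45) = -1 - 1/44 = -45/44 ≈ -1.0227)
11*((-4 - 1*(-36)) + v) = 11*((-4 - 1*(-36)) - 45/44) = 11*((-4 + 36) - 45/44) = 11*(32 - 45/44) = 11*(1363/44) = 1363/4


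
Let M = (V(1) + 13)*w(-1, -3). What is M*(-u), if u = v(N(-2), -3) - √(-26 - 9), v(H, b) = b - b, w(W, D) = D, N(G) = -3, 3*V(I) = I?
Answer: -40*I*√35 ≈ -236.64*I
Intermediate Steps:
V(I) = I/3
v(H, b) = 0
u = -I*√35 (u = 0 - √(-26 - 9) = 0 - √(-35) = 0 - I*√35 = -I*√35 ≈ -5.9161*I)
M = -40 (M = ((⅓)*1 + 13)*(-3) = (⅓ + 13)*(-3) = (40/3)*(-3) = -40)
M*(-u) = -(-40)*(-I*√35) = -40*I*√35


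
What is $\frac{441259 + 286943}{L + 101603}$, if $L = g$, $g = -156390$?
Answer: $- \frac{728202}{54787} \approx -13.292$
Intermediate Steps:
$L = -156390$
$\frac{441259 + 286943}{L + 101603} = \frac{441259 + 286943}{-156390 + 101603} = \frac{728202}{-54787} = 728202 \left(- \frac{1}{54787}\right) = - \frac{728202}{54787}$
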